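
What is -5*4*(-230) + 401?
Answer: 5001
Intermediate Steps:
-5*4*(-230) + 401 = -20*(-230) + 401 = 4600 + 401 = 5001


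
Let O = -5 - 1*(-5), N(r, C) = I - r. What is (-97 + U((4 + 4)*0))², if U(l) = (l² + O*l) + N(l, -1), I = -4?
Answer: 10201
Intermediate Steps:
N(r, C) = -4 - r
O = 0 (O = -5 + 5 = 0)
U(l) = -4 + l² - l (U(l) = (l² + 0*l) + (-4 - l) = (l² + 0) + (-4 - l) = l² + (-4 - l) = -4 + l² - l)
(-97 + U((4 + 4)*0))² = (-97 + (-4 + ((4 + 4)*0)² - (4 + 4)*0))² = (-97 + (-4 + (8*0)² - 8*0))² = (-97 + (-4 + 0² - 1*0))² = (-97 + (-4 + 0 + 0))² = (-97 - 4)² = (-101)² = 10201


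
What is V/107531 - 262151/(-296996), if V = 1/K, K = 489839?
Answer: 281800969635895/319257835278836 ≈ 0.88268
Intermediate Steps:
V = 1/489839 ≈ 2.0415e-6
V/107531 - 262151/(-296996) = (1/489839)/107531 - 262151/(-296996) = (1/489839)*(1/107531) - 262151*(-1/296996) = 1/52672877509 + 262151/296996 = 281800969635895/319257835278836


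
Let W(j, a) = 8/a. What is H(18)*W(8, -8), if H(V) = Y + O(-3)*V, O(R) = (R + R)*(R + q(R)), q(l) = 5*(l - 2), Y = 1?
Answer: -3025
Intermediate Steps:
q(l) = -10 + 5*l (q(l) = 5*(-2 + l) = -10 + 5*l)
O(R) = 2*R*(-10 + 6*R) (O(R) = (R + R)*(R + (-10 + 5*R)) = (2*R)*(-10 + 6*R) = 2*R*(-10 + 6*R))
H(V) = 1 + 168*V (H(V) = 1 + (4*(-3)*(-5 + 3*(-3)))*V = 1 + (4*(-3)*(-5 - 9))*V = 1 + (4*(-3)*(-14))*V = 1 + 168*V)
H(18)*W(8, -8) = (1 + 168*18)*(8/(-8)) = (1 + 3024)*(8*(-1/8)) = 3025*(-1) = -3025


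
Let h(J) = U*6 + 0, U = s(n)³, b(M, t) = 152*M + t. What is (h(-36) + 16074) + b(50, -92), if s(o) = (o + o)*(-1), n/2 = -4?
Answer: 48158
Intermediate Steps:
n = -8 (n = 2*(-4) = -8)
b(M, t) = t + 152*M
s(o) = -2*o (s(o) = (2*o)*(-1) = -2*o)
U = 4096 (U = (-2*(-8))³ = 16³ = 4096)
h(J) = 24576 (h(J) = 4096*6 + 0 = 24576 + 0 = 24576)
(h(-36) + 16074) + b(50, -92) = (24576 + 16074) + (-92 + 152*50) = 40650 + (-92 + 7600) = 40650 + 7508 = 48158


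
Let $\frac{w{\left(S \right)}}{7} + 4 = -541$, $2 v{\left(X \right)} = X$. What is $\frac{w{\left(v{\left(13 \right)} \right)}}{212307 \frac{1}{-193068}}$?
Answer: $\frac{245518140}{70769} \approx 3469.3$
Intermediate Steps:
$v{\left(X \right)} = \frac{X}{2}$
$w{\left(S \right)} = -3815$ ($w{\left(S \right)} = -28 + 7 \left(-541\right) = -28 - 3787 = -3815$)
$\frac{w{\left(v{\left(13 \right)} \right)}}{212307 \frac{1}{-193068}} = - \frac{3815}{212307 \frac{1}{-193068}} = - \frac{3815}{212307 \left(- \frac{1}{193068}\right)} = - \frac{3815}{- \frac{70769}{64356}} = \left(-3815\right) \left(- \frac{64356}{70769}\right) = \frac{245518140}{70769}$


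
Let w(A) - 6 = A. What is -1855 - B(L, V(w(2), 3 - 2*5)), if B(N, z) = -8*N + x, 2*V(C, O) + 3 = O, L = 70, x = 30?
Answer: -1325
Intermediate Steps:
w(A) = 6 + A
V(C, O) = -3/2 + O/2
B(N, z) = 30 - 8*N (B(N, z) = -8*N + 30 = 30 - 8*N)
-1855 - B(L, V(w(2), 3 - 2*5)) = -1855 - (30 - 8*70) = -1855 - (30 - 560) = -1855 - 1*(-530) = -1855 + 530 = -1325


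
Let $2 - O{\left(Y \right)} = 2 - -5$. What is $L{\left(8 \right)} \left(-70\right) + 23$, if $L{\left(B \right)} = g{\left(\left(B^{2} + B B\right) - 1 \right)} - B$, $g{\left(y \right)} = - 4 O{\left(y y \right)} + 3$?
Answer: $-1027$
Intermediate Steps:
$O{\left(Y \right)} = -5$ ($O{\left(Y \right)} = 2 - \left(2 - -5\right) = 2 - \left(2 + 5\right) = 2 - 7 = -5$)
$g{\left(y \right)} = 23$ ($g{\left(y \right)} = \left(-4\right) \left(-5\right) + 3 = 20 + 3 = 23$)
$L{\left(B \right)} = 23 - B$
$L{\left(8 \right)} \left(-70\right) + 23 = \left(23 - 8\right) \left(-70\right) + 23 = 15 \left(-70\right) + 23 = -1050 + 23 = -1027$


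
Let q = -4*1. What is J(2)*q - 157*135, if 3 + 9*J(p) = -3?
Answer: -63577/3 ≈ -21192.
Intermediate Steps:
q = -4
J(p) = -2/3 (J(p) = -1/3 + (1/9)*(-3) = -1/3 - 1/3 = -2/3)
J(2)*q - 157*135 = -2/3*(-4) - 157*135 = 8/3 - 21195 = -63577/3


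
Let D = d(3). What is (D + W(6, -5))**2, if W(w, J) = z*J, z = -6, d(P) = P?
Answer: 1089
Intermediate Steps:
D = 3
W(w, J) = -6*J
(D + W(6, -5))**2 = (3 - 6*(-5))**2 = (3 + 30)**2 = 33**2 = 1089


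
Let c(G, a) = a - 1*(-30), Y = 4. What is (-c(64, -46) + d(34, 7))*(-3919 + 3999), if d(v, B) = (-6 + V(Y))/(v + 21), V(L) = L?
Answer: 14048/11 ≈ 1277.1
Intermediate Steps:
c(G, a) = 30 + a (c(G, a) = a + 30 = 30 + a)
d(v, B) = -2/(21 + v) (d(v, B) = (-6 + 4)/(v + 21) = -2/(21 + v))
(-c(64, -46) + d(34, 7))*(-3919 + 3999) = (-(30 - 46) - 2/(21 + 34))*(-3919 + 3999) = (-1*(-16) - 2/55)*80 = (16 - 2*1/55)*80 = (16 - 2/55)*80 = (878/55)*80 = 14048/11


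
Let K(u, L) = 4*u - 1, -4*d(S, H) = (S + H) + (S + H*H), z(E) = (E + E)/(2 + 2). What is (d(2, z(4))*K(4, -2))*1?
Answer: -75/2 ≈ -37.500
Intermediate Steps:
z(E) = E/2 (z(E) = (2*E)/4 = (2*E)*(¼) = E/2)
d(S, H) = -S/2 - H/4 - H²/4 (d(S, H) = -((S + H) + (S + H*H))/4 = -((H + S) + (S + H²))/4 = -(H + H² + 2*S)/4 = -S/2 - H/4 - H²/4)
K(u, L) = -1 + 4*u
(d(2, z(4))*K(4, -2))*1 = ((-½*2 - 4/8 - ((½)*4)²/4)*(-1 + 4*4))*1 = ((-1 - ¼*2 - ¼*2²)*(-1 + 16))*1 = ((-1 - ½ - ¼*4)*15)*1 = ((-1 - ½ - 1)*15)*1 = -5/2*15*1 = -75/2*1 = -75/2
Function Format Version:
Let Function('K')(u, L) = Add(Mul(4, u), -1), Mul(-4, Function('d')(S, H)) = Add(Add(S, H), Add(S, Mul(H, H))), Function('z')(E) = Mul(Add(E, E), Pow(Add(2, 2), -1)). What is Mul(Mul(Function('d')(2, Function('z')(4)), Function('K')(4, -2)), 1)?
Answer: Rational(-75, 2) ≈ -37.500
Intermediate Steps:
Function('z')(E) = Mul(Rational(1, 2), E) (Function('z')(E) = Mul(Mul(2, E), Pow(4, -1)) = Mul(Mul(2, E), Rational(1, 4)) = Mul(Rational(1, 2), E))
Function('d')(S, H) = Add(Mul(Rational(-1, 2), S), Mul(Rational(-1, 4), H), Mul(Rational(-1, 4), Pow(H, 2))) (Function('d')(S, H) = Mul(Rational(-1, 4), Add(Add(S, H), Add(S, Mul(H, H)))) = Mul(Rational(-1, 4), Add(Add(H, S), Add(S, Pow(H, 2)))) = Mul(Rational(-1, 4), Add(H, Pow(H, 2), Mul(2, S))) = Add(Mul(Rational(-1, 2), S), Mul(Rational(-1, 4), H), Mul(Rational(-1, 4), Pow(H, 2))))
Function('K')(u, L) = Add(-1, Mul(4, u))
Mul(Mul(Function('d')(2, Function('z')(4)), Function('K')(4, -2)), 1) = Mul(Mul(Add(Mul(Rational(-1, 2), 2), Mul(Rational(-1, 4), Mul(Rational(1, 2), 4)), Mul(Rational(-1, 4), Pow(Mul(Rational(1, 2), 4), 2))), Add(-1, Mul(4, 4))), 1) = Mul(Mul(Add(-1, Mul(Rational(-1, 4), 2), Mul(Rational(-1, 4), Pow(2, 2))), Add(-1, 16)), 1) = Mul(Mul(Add(-1, Rational(-1, 2), Mul(Rational(-1, 4), 4)), 15), 1) = Mul(Mul(Add(-1, Rational(-1, 2), -1), 15), 1) = Mul(Mul(Rational(-5, 2), 15), 1) = Mul(Rational(-75, 2), 1) = Rational(-75, 2)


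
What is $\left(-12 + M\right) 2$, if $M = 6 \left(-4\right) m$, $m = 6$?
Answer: $-312$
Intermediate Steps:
$M = -144$ ($M = 6 \left(-4\right) 6 = \left(-24\right) 6 = -144$)
$\left(-12 + M\right) 2 = \left(-12 - 144\right) 2 = \left(-156\right) 2 = -312$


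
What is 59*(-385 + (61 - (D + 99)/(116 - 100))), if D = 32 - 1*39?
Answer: -77821/4 ≈ -19455.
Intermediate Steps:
D = -7 (D = 32 - 39 = -7)
59*(-385 + (61 - (D + 99)/(116 - 100))) = 59*(-385 + (61 - (-7 + 99)/(116 - 100))) = 59*(-385 + (61 - 92/16)) = 59*(-385 + (61 - 1*23/4)) = 59*(-385 + (61 - 23/4)) = 59*(-385 + 221/4) = 59*(-1319/4) = -77821/4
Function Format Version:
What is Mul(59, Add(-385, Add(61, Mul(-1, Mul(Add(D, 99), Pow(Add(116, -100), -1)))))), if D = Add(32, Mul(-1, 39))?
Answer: Rational(-77821, 4) ≈ -19455.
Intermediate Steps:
D = -7 (D = Add(32, -39) = -7)
Mul(59, Add(-385, Add(61, Mul(-1, Mul(Add(D, 99), Pow(Add(116, -100), -1)))))) = Mul(59, Add(-385, Add(61, Mul(-1, Mul(Add(-7, 99), Pow(Add(116, -100), -1)))))) = Mul(59, Add(-385, Add(61, Mul(-1, Mul(92, Pow(16, -1)))))) = Mul(59, Add(-385, Add(61, Mul(-1, Mul(92, Rational(1, 16)))))) = Mul(59, Add(-385, Add(61, Mul(-1, Rational(23, 4))))) = Mul(59, Add(-385, Add(61, Rational(-23, 4)))) = Mul(59, Add(-385, Rational(221, 4))) = Mul(59, Rational(-1319, 4)) = Rational(-77821, 4)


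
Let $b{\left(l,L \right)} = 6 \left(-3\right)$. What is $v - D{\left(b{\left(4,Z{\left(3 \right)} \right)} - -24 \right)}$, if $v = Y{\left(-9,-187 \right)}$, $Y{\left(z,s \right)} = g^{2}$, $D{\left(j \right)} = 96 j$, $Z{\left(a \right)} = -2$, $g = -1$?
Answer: $-575$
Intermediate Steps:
$b{\left(l,L \right)} = -18$
$Y{\left(z,s \right)} = 1$ ($Y{\left(z,s \right)} = \left(-1\right)^{2} = 1$)
$v = 1$
$v - D{\left(b{\left(4,Z{\left(3 \right)} \right)} - -24 \right)} = 1 - 96 \left(-18 - -24\right) = 1 - 96 \left(-18 + 24\right) = 1 - 96 \cdot 6 = 1 - 576 = -575$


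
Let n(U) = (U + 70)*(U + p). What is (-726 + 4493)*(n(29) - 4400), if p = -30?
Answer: -16947733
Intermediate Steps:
n(U) = (-30 + U)*(70 + U) (n(U) = (U + 70)*(U - 30) = (70 + U)*(-30 + U) = (-30 + U)*(70 + U))
(-726 + 4493)*(n(29) - 4400) = (-726 + 4493)*((-2100 + 29² + 40*29) - 4400) = 3767*((-2100 + 841 + 1160) - 4400) = 3767*(-99 - 4400) = 3767*(-4499) = -16947733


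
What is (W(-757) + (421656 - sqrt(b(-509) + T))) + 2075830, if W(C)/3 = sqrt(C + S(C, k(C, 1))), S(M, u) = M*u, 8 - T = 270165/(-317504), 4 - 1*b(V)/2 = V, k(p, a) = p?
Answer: 2497486 + 18*sqrt(15897) - sqrt(13471341341)/3608 ≈ 2.4997e+6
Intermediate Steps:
b(V) = 8 - 2*V
T = 2810197/317504 (T = 8 - 270165/(-317504) = 8 - 270165*(-1)/317504 = 8 - 1*(-270165/317504) = 8 + 270165/317504 = 2810197/317504 ≈ 8.8509)
W(C) = 3*sqrt(C + C**2) (W(C) = 3*sqrt(C + C*C) = 3*sqrt(C + C**2))
(W(-757) + (421656 - sqrt(b(-509) + T))) + 2075830 = (3*sqrt(-757*(1 - 757)) + (421656 - sqrt((8 - 2*(-509)) + 2810197/317504))) + 2075830 = (3*sqrt(-757*(-756)) + (421656 - sqrt((8 + 1018) + 2810197/317504))) + 2075830 = (3*sqrt(572292) + (421656 - sqrt(1026 + 2810197/317504))) + 2075830 = (3*(6*sqrt(15897)) + (421656 - sqrt(328569301/317504))) + 2075830 = (18*sqrt(15897) + (421656 - sqrt(13471341341)/3608)) + 2075830 = (421656 + 18*sqrt(15897) - sqrt(13471341341)/3608) + 2075830 = 2497486 + 18*sqrt(15897) - sqrt(13471341341)/3608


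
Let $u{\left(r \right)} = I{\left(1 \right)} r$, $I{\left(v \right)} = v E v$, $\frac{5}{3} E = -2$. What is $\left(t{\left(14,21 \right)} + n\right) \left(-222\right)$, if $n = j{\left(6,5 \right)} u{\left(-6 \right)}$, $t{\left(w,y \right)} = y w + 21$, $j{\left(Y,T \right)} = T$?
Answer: $-77922$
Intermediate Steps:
$E = - \frac{6}{5}$ ($E = \frac{3}{5} \left(-2\right) = - \frac{6}{5} \approx -1.2$)
$I{\left(v \right)} = - \frac{6 v^{2}}{5}$ ($I{\left(v \right)} = v \left(- \frac{6}{5}\right) v = - \frac{6 v}{5} v = - \frac{6 v^{2}}{5}$)
$u{\left(r \right)} = - \frac{6 r}{5}$ ($u{\left(r \right)} = - \frac{6 \cdot 1^{2}}{5} r = \left(- \frac{6}{5}\right) 1 r = - \frac{6 r}{5}$)
$t{\left(w,y \right)} = 21 + w y$ ($t{\left(w,y \right)} = w y + 21 = 21 + w y$)
$n = 36$ ($n = 5 \left(\left(- \frac{6}{5}\right) \left(-6\right)\right) = 5 \cdot \frac{36}{5} = 36$)
$\left(t{\left(14,21 \right)} + n\right) \left(-222\right) = \left(\left(21 + 14 \cdot 21\right) + 36\right) \left(-222\right) = \left(\left(21 + 294\right) + 36\right) \left(-222\right) = \left(315 + 36\right) \left(-222\right) = 351 \left(-222\right) = -77922$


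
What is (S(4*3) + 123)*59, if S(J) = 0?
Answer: 7257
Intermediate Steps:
(S(4*3) + 123)*59 = (0 + 123)*59 = 123*59 = 7257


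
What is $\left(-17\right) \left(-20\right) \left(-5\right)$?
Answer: $-1700$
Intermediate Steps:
$\left(-17\right) \left(-20\right) \left(-5\right) = 340 \left(-5\right) = -1700$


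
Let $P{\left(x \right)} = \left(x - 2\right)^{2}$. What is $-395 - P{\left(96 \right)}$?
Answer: $-9231$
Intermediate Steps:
$P{\left(x \right)} = \left(-2 + x\right)^{2}$
$-395 - P{\left(96 \right)} = -395 - \left(-2 + 96\right)^{2} = -395 - 94^{2} = -395 - 8836 = -9231$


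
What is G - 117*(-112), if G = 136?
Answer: 13240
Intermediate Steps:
G - 117*(-112) = 136 - 117*(-112) = 136 + 13104 = 13240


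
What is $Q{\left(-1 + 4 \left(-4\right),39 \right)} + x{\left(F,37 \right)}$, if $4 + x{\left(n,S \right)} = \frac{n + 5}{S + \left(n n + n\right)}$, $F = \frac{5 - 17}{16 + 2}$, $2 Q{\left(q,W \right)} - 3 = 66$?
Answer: $\frac{20269}{662} \approx 30.618$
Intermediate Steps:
$Q{\left(q,W \right)} = \frac{69}{2}$ ($Q{\left(q,W \right)} = \frac{3}{2} + \frac{1}{2} \cdot 66 = \frac{3}{2} + 33 = \frac{69}{2}$)
$F = - \frac{2}{3}$ ($F = - \frac{12}{18} = \left(-12\right) \frac{1}{18} = - \frac{2}{3} \approx -0.66667$)
$x{\left(n,S \right)} = -4 + \frac{5 + n}{S + n + n^{2}}$ ($x{\left(n,S \right)} = -4 + \frac{n + 5}{S + \left(n n + n\right)} = -4 + \frac{5 + n}{S + \left(n^{2} + n\right)} = -4 + \frac{5 + n}{S + \left(n + n^{2}\right)} = -4 + \frac{5 + n}{S + n + n^{2}}$)
$Q{\left(-1 + 4 \left(-4\right),39 \right)} + x{\left(F,37 \right)} = \frac{69}{2} + \frac{5 - 148 - 4 \left(- \frac{2}{3}\right)^{2} - -2}{37 - \frac{2}{3} + \left(- \frac{2}{3}\right)^{2}} = \frac{69}{2} + \frac{5 - 148 - \frac{16}{9} + 2}{37 - \frac{2}{3} + \frac{4}{9}} = \frac{69}{2} + \frac{5 - 148 - \frac{16}{9} + 2}{\frac{331}{9}} = \frac{69}{2} + \frac{9}{331} \left(- \frac{1285}{9}\right) = \frac{69}{2} - \frac{1285}{331} = \frac{20269}{662}$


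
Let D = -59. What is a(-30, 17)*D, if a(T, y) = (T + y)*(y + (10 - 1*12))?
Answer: 11505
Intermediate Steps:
a(T, y) = (-2 + y)*(T + y) (a(T, y) = (T + y)*(y + (10 - 12)) = (T + y)*(y - 2) = (T + y)*(-2 + y) = (-2 + y)*(T + y))
a(-30, 17)*D = (17**2 - 2*(-30) - 2*17 - 30*17)*(-59) = (289 + 60 - 34 - 510)*(-59) = -195*(-59) = 11505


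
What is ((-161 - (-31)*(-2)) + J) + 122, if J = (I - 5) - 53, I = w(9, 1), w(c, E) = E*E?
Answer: -158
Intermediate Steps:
w(c, E) = E²
I = 1 (I = 1² = 1)
J = -57 (J = (1 - 5) - 53 = -4 - 53 = -57)
((-161 - (-31)*(-2)) + J) + 122 = ((-161 - (-31)*(-2)) - 57) + 122 = ((-161 - 1*62) - 57) + 122 = ((-161 - 62) - 57) + 122 = (-223 - 57) + 122 = -280 + 122 = -158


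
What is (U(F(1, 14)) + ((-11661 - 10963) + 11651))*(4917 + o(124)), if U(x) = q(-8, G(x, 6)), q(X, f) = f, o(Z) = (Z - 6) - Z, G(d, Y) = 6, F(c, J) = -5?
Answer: -53858937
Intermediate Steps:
o(Z) = -6 (o(Z) = (-6 + Z) - Z = -6)
U(x) = 6
(U(F(1, 14)) + ((-11661 - 10963) + 11651))*(4917 + o(124)) = (6 + ((-11661 - 10963) + 11651))*(4917 - 6) = (6 + (-22624 + 11651))*4911 = (6 - 10973)*4911 = -10967*4911 = -53858937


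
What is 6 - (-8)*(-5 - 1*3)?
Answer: -58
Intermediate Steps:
6 - (-8)*(-5 - 1*3) = 6 - (-8)*(-5 - 3) = 6 - (-8)*(-8) = 6 - 8*8 = 6 - 64 = -58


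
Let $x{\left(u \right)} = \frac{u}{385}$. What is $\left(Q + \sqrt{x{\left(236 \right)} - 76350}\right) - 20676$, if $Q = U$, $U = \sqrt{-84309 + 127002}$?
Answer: $-20676 + \sqrt{42693} + \frac{i \sqrt{11316887890}}{385} \approx -20469.0 + 276.31 i$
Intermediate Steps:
$x{\left(u \right)} = \frac{u}{385}$ ($x{\left(u \right)} = u \frac{1}{385} = \frac{u}{385}$)
$U = \sqrt{42693} \approx 206.62$
$Q = \sqrt{42693} \approx 206.62$
$\left(Q + \sqrt{x{\left(236 \right)} - 76350}\right) - 20676 = \left(\sqrt{42693} + \sqrt{\frac{1}{385} \cdot 236 - 76350}\right) - 20676 = \left(\sqrt{42693} + \sqrt{\frac{236}{385} - 76350}\right) - 20676 = \left(\sqrt{42693} + \sqrt{- \frac{29394514}{385}}\right) - 20676 = \left(\sqrt{42693} + \frac{i \sqrt{11316887890}}{385}\right) - 20676 = -20676 + \sqrt{42693} + \frac{i \sqrt{11316887890}}{385}$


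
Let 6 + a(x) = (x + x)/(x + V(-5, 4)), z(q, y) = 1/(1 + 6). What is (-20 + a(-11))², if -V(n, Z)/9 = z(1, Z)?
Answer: 1083681/1849 ≈ 586.09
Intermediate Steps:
z(q, y) = ⅐ (z(q, y) = 1/7 = ⅐)
V(n, Z) = -9/7 (V(n, Z) = -9*⅐ = -9/7)
a(x) = -6 + 2*x/(-9/7 + x) (a(x) = -6 + (x + x)/(x - 9/7) = -6 + (2*x)/(-9/7 + x) = -6 + 2*x/(-9/7 + x))
(-20 + a(-11))² = (-20 + 2*(27 - 14*(-11))/(-9 + 7*(-11)))² = (-20 + 2*(27 + 154)/(-9 - 77))² = (-20 + 2*181/(-86))² = (-20 + 2*(-1/86)*181)² = (-20 - 181/43)² = (-1041/43)² = 1083681/1849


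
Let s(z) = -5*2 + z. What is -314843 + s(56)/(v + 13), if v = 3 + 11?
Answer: -8500715/27 ≈ -3.1484e+5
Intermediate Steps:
v = 14
s(z) = -10 + z
-314843 + s(56)/(v + 13) = -314843 + (-10 + 56)/(14 + 13) = -314843 + 46/27 = -8500715/27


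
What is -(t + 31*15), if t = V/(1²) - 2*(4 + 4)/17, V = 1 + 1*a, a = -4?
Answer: -7838/17 ≈ -461.06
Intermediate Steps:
V = -3 (V = 1 + 1*(-4) = 1 - 4 = -3)
t = -67/17 (t = -3/(1²) - 2*(4 + 4)/17 = -3/1 - 2*8*(1/17) = -3*1 - 16*1/17 = -3 - 16/17 = -67/17 ≈ -3.9412)
-(t + 31*15) = -(-67/17 + 31*15) = -(-67/17 + 465) = -1*7838/17 = -7838/17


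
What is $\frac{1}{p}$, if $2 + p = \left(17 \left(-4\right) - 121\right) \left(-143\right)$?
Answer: $\frac{1}{27025} \approx 3.7003 \cdot 10^{-5}$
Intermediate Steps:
$p = 27025$ ($p = -2 + \left(17 \left(-4\right) - 121\right) \left(-143\right) = -2 + \left(-68 - 121\right) \left(-143\right) = -2 - -27027 = -2 + 27027 = 27025$)
$\frac{1}{p} = \frac{1}{27025}$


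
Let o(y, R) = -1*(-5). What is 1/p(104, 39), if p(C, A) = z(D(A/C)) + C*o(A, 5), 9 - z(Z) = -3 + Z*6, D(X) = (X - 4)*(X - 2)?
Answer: 32/15893 ≈ 0.0020135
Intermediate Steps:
D(X) = (-4 + X)*(-2 + X)
z(Z) = 12 - 6*Z (z(Z) = 9 - (-3 + Z*6) = 9 - (-3 + 6*Z) = 9 + (3 - 6*Z) = 12 - 6*Z)
o(y, R) = 5
p(C, A) = -36 + 5*C - 6*A²/C² + 36*A/C (p(C, A) = (12 - 6*(8 + (A/C)² - 6*A/C)) + C*5 = (12 - 6*(8 + A²/C² - 6*A/C)) + 5*C = (12 + (-48 - 6*A²/C² + 36*A/C)) + 5*C = (-36 - 6*A²/C² + 36*A/C) + 5*C = -36 + 5*C - 6*A²/C² + 36*A/C)
1/p(104, 39) = 1/(-36 + 5*104 - 6*39²/104² + 36*39/104) = 1/(-36 + 520 - 6*1521*1/10816 + 36*39*(1/104)) = 1/(-36 + 520 - 27/32 + 27/2) = 1/(15893/32) = 32/15893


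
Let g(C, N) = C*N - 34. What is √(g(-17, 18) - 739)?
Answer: I*√1079 ≈ 32.848*I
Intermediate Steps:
g(C, N) = -34 + C*N
√(g(-17, 18) - 739) = √((-34 - 17*18) - 739) = √((-34 - 306) - 739) = √(-340 - 739) = √(-1079) = I*√1079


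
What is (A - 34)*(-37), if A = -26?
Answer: 2220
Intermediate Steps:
(A - 34)*(-37) = (-26 - 34)*(-37) = -60*(-37) = 2220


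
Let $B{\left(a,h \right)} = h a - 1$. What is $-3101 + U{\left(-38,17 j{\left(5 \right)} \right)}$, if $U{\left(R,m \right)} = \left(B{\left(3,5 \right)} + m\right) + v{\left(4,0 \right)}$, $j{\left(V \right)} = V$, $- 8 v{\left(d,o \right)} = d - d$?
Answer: $-3002$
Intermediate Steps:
$v{\left(d,o \right)} = 0$ ($v{\left(d,o \right)} = - \frac{d - d}{8} = \left(- \frac{1}{8}\right) 0 = 0$)
$B{\left(a,h \right)} = -1 + a h$ ($B{\left(a,h \right)} = a h - 1 = -1 + a h$)
$U{\left(R,m \right)} = 14 + m$ ($U{\left(R,m \right)} = \left(\left(-1 + 3 \cdot 5\right) + m\right) + 0 = \left(\left(-1 + 15\right) + m\right) + 0 = \left(14 + m\right) + 0 = 14 + m$)
$-3101 + U{\left(-38,17 j{\left(5 \right)} \right)} = -3101 + \left(14 + 17 \cdot 5\right) = -3101 + \left(14 + 85\right) = -3101 + 99 = -3002$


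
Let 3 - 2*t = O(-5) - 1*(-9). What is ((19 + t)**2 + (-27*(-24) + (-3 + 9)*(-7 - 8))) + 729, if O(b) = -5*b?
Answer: 5197/4 ≈ 1299.3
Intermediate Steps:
t = -31/2 (t = 3/2 - (-5*(-5) - 1*(-9))/2 = 3/2 - (25 + 9)/2 = 3/2 - 1/2*34 = 3/2 - 17 = -31/2 ≈ -15.500)
((19 + t)**2 + (-27*(-24) + (-3 + 9)*(-7 - 8))) + 729 = ((19 - 31/2)**2 + (-27*(-24) + (-3 + 9)*(-7 - 8))) + 729 = ((7/2)**2 + (648 + 6*(-15))) + 729 = (49/4 + (648 - 90)) + 729 = (49/4 + 558) + 729 = 2281/4 + 729 = 5197/4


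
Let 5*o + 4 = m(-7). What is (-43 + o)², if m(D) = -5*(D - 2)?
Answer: 30276/25 ≈ 1211.0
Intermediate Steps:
m(D) = 10 - 5*D (m(D) = -5*(-2 + D) = 10 - 5*D)
o = 41/5 (o = -⅘ + (10 - 5*(-7))/5 = -⅘ + (10 + 35)/5 = -⅘ + (⅕)*45 = -⅘ + 9 = 41/5 ≈ 8.2000)
(-43 + o)² = (-43 + 41/5)² = (-174/5)² = 30276/25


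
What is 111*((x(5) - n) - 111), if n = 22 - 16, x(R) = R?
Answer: -12432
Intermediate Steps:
n = 6
111*((x(5) - n) - 111) = 111*((5 - 1*6) - 111) = 111*((5 - 6) - 111) = 111*(-1 - 111) = 111*(-112) = -12432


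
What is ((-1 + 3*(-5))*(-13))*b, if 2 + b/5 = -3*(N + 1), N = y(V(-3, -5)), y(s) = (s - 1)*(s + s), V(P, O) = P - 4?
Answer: -354640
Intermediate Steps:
V(P, O) = -4 + P
y(s) = 2*s*(-1 + s) (y(s) = (-1 + s)*(2*s) = 2*s*(-1 + s))
N = 112 (N = 2*(-4 - 3)*(-1 + (-4 - 3)) = 2*(-7)*(-1 - 7) = 2*(-7)*(-8) = 112)
b = -1705 (b = -10 + 5*(-3*(112 + 1)) = -10 + 5*(-3*113) = -10 + 5*(-339) = -10 - 1695 = -1705)
((-1 + 3*(-5))*(-13))*b = ((-1 + 3*(-5))*(-13))*(-1705) = ((-1 - 15)*(-13))*(-1705) = -16*(-13)*(-1705) = 208*(-1705) = -354640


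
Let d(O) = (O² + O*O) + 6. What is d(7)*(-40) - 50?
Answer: -4210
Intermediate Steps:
d(O) = 6 + 2*O² (d(O) = (O² + O²) + 6 = 2*O² + 6 = 6 + 2*O²)
d(7)*(-40) - 50 = (6 + 2*7²)*(-40) - 50 = (6 + 2*49)*(-40) - 50 = (6 + 98)*(-40) - 50 = 104*(-40) - 50 = -4160 - 50 = -4210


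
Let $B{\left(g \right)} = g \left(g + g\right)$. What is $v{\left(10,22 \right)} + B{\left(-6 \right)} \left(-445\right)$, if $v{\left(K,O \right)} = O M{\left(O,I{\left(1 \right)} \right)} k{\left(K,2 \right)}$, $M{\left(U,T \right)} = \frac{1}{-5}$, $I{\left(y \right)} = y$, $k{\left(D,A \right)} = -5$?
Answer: $-32018$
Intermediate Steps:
$B{\left(g \right)} = 2 g^{2}$ ($B{\left(g \right)} = g 2 g = 2 g^{2}$)
$M{\left(U,T \right)} = - \frac{1}{5}$
$v{\left(K,O \right)} = O$ ($v{\left(K,O \right)} = O \left(- \frac{1}{5}\right) \left(-5\right) = - \frac{O}{5} \left(-5\right) = O$)
$v{\left(10,22 \right)} + B{\left(-6 \right)} \left(-445\right) = 22 + 2 \left(-6\right)^{2} \left(-445\right) = 22 + 2 \cdot 36 \left(-445\right) = 22 + 72 \left(-445\right) = 22 - 32040 = -32018$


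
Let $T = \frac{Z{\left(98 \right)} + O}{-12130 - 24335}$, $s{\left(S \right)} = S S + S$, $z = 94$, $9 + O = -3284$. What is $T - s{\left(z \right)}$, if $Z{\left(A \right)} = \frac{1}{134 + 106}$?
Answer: $- \frac{78150997681}{8751600} \approx -8929.9$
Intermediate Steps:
$O = -3293$ ($O = -9 - 3284 = -3293$)
$Z{\left(A \right)} = \frac{1}{240}$
$s{\left(S \right)} = S + S^{2}$ ($s{\left(S \right)} = S^{2} + S = S + S^{2}$)
$T = \frac{790319}{8751600}$ ($T = \frac{\frac{1}{240} - 3293}{-12130 - 24335} = - \frac{790319}{240 \left(-36465\right)} = \left(- \frac{790319}{240}\right) \left(- \frac{1}{36465}\right) = \frac{790319}{8751600} \approx 0.090306$)
$T - s{\left(z \right)} = \frac{790319}{8751600} - 94 \left(1 + 94\right) = \frac{790319}{8751600} - 94 \cdot 95 = \frac{790319}{8751600} - 8930 = - \frac{78150997681}{8751600}$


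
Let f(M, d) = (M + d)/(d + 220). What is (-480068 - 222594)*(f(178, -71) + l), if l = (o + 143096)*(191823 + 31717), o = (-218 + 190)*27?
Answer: -3331309198580921634/149 ≈ -2.2358e+16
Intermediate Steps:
o = -756 (o = -28*27 = -756)
l = 31818683600 (l = (-756 + 143096)*(191823 + 31717) = 142340*223540 = 31818683600)
f(M, d) = (M + d)/(220 + d)
(-480068 - 222594)*(f(178, -71) + l) = (-480068 - 222594)*((178 - 71)/(220 - 71) + 31818683600) = -702662*(107/149 + 31818683600) = -702662*4740983856507/149 = -3331309198580921634/149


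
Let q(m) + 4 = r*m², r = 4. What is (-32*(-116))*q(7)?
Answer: 712704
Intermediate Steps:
q(m) = -4 + 4*m²
(-32*(-116))*q(7) = (-32*(-116))*(-4 + 4*7²) = 3712*(-4 + 4*49) = 3712*(-4 + 196) = 3712*192 = 712704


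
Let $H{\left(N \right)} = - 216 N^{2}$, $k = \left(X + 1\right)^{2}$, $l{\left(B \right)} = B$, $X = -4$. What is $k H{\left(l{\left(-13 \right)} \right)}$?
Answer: $-328536$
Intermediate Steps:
$k = 9$ ($k = \left(-4 + 1\right)^{2} = \left(-3\right)^{2} = 9$)
$k H{\left(l{\left(-13 \right)} \right)} = 9 \left(- 216 \left(-13\right)^{2}\right) = 9 \left(\left(-216\right) 169\right) = 9 \left(-36504\right) = -328536$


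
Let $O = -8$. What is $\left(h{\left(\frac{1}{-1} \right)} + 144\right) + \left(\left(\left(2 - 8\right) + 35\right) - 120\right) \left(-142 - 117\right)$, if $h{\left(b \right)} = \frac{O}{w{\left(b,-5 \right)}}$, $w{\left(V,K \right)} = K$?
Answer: $\frac{118573}{5} \approx 23715.0$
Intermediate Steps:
$h{\left(b \right)} = \frac{8}{5}$ ($h{\left(b \right)} = - \frac{8}{-5} = \left(-8\right) \left(- \frac{1}{5}\right) = \frac{8}{5}$)
$\left(h{\left(\frac{1}{-1} \right)} + 144\right) + \left(\left(\left(2 - 8\right) + 35\right) - 120\right) \left(-142 - 117\right) = \left(\frac{8}{5} + 144\right) + \left(\left(\left(2 - 8\right) + 35\right) - 120\right) \left(-142 - 117\right) = \frac{728}{5} + \left(\left(-6 + 35\right) - 120\right) \left(-259\right) = \frac{728}{5} + \left(29 - 120\right) \left(-259\right) = \frac{728}{5} - -23569 = \frac{728}{5} + 23569 = \frac{118573}{5}$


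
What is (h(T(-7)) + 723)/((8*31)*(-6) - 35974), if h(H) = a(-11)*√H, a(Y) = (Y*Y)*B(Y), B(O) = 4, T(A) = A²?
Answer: -4111/37462 ≈ -0.10974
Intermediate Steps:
a(Y) = 4*Y² (a(Y) = (Y*Y)*4 = Y²*4 = 4*Y²)
h(H) = 484*√H (h(H) = (4*(-11)²)*√H = (4*121)*√H = 484*√H)
(h(T(-7)) + 723)/((8*31)*(-6) - 35974) = (484*√((-7)²) + 723)/((8*31)*(-6) - 35974) = (484*√49 + 723)/(248*(-6) - 35974) = (484*7 + 723)/(-1488 - 35974) = (3388 + 723)/(-37462) = 4111*(-1/37462) = -4111/37462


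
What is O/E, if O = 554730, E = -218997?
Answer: -184910/72999 ≈ -2.5330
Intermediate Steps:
O/E = 554730/(-218997) = 554730*(-1/218997) = -184910/72999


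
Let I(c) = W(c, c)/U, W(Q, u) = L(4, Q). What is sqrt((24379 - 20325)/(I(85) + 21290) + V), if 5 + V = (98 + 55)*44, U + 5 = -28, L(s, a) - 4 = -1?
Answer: sqrt(40994368035937)/78063 ≈ 82.019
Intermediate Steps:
L(s, a) = 3 (L(s, a) = 4 - 1 = 3)
W(Q, u) = 3
U = -33 (U = -5 - 28 = -33)
V = 6727 (V = -5 + (98 + 55)*44 = -5 + 153*44 = -5 + 6732 = 6727)
I(c) = -1/11 (I(c) = 3/(-33) = 3*(-1/33) = -1/11)
sqrt((24379 - 20325)/(I(85) + 21290) + V) = sqrt((24379 - 20325)/(-1/11 + 21290) + 6727) = sqrt(4054/(234189/11) + 6727) = sqrt(4054*(11/234189) + 6727) = sqrt(44594/234189 + 6727) = sqrt(1575433997/234189) = sqrt(40994368035937)/78063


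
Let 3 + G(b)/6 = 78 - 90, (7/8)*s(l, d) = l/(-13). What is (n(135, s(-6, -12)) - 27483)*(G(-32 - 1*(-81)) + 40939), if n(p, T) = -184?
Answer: -1130169283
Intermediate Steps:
s(l, d) = -8*l/91 (s(l, d) = 8*(l/(-13))/7 = 8*(l*(-1/13))/7 = 8*(-l/13)/7 = -8*l/91)
G(b) = -90 (G(b) = -18 + 6*(78 - 90) = -18 + 6*(-12) = -18 - 72 = -90)
(n(135, s(-6, -12)) - 27483)*(G(-32 - 1*(-81)) + 40939) = (-184 - 27483)*(-90 + 40939) = -27667*40849 = -1130169283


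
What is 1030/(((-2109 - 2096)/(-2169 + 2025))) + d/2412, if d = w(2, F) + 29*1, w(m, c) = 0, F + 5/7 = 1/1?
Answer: 71573957/2028492 ≈ 35.284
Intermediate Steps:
F = 2/7 (F = -5/7 + 1/1 = -5/7 + 1 = 2/7 ≈ 0.28571)
d = 29 (d = 0 + 29*1 = 0 + 29 = 29)
1030/(((-2109 - 2096)/(-2169 + 2025))) + d/2412 = 1030/(((-2109 - 2096)/(-2169 + 2025))) + 29/2412 = 1030/((-4205/(-144))) + 29*(1/2412) = 1030/((-4205*(-1/144))) + 29/2412 = 1030/(4205/144) + 29/2412 = 1030*(144/4205) + 29/2412 = 29664/841 + 29/2412 = 71573957/2028492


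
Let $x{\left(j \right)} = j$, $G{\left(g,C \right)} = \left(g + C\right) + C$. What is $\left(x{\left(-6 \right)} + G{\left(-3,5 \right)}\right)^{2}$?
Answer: $1$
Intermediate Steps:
$G{\left(g,C \right)} = g + 2 C$ ($G{\left(g,C \right)} = \left(C + g\right) + C = g + 2 C$)
$\left(x{\left(-6 \right)} + G{\left(-3,5 \right)}\right)^{2} = \left(-6 + \left(-3 + 2 \cdot 5\right)\right)^{2} = \left(-6 + \left(-3 + 10\right)\right)^{2} = \left(-6 + 7\right)^{2} = 1^{2} = 1$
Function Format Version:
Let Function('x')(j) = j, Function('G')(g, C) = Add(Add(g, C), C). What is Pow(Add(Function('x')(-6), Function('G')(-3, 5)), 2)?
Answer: 1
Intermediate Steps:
Function('G')(g, C) = Add(g, Mul(2, C)) (Function('G')(g, C) = Add(Add(C, g), C) = Add(g, Mul(2, C)))
Pow(Add(Function('x')(-6), Function('G')(-3, 5)), 2) = Pow(Add(-6, Add(-3, Mul(2, 5))), 2) = Pow(Add(-6, Add(-3, 10)), 2) = Pow(Add(-6, 7), 2) = Pow(1, 2) = 1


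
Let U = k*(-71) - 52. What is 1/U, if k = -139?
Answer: 1/9817 ≈ 0.00010186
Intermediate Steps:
U = 9817 (U = -139*(-71) - 52 = 9869 - 52 = 9817)
1/U = 1/9817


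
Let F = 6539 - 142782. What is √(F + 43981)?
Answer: I*√92262 ≈ 303.75*I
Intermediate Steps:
F = -136243
√(F + 43981) = √(-136243 + 43981) = √(-92262) = I*√92262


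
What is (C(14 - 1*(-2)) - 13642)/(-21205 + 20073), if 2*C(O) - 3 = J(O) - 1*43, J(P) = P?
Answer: 6827/566 ≈ 12.062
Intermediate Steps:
C(O) = -20 + O/2 (C(O) = 3/2 + (O - 1*43)/2 = 3/2 + (O - 43)/2 = 3/2 + (-43 + O)/2 = 3/2 + (-43/2 + O/2) = -20 + O/2)
(C(14 - 1*(-2)) - 13642)/(-21205 + 20073) = ((-20 + (14 - 1*(-2))/2) - 13642)/(-21205 + 20073) = ((-20 + (14 + 2)/2) - 13642)/(-1132) = ((-20 + (½)*16) - 13642)*(-1/1132) = ((-20 + 8) - 13642)*(-1/1132) = (-12 - 13642)*(-1/1132) = -13654*(-1/1132) = 6827/566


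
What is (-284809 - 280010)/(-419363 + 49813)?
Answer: 564819/369550 ≈ 1.5284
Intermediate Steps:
(-284809 - 280010)/(-419363 + 49813) = -564819/(-369550) = -564819*(-1/369550) = 564819/369550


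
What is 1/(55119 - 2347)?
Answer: 1/52772 ≈ 1.8949e-5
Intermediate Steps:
1/(55119 - 2347) = 1/52772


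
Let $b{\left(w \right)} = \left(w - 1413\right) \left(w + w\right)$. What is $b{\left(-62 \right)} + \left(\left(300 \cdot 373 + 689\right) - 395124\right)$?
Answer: $-99635$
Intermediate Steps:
$b{\left(w \right)} = 2 w \left(-1413 + w\right)$ ($b{\left(w \right)} = \left(-1413 + w\right) 2 w = 2 w \left(-1413 + w\right)$)
$b{\left(-62 \right)} + \left(\left(300 \cdot 373 + 689\right) - 395124\right) = 2 \left(-62\right) \left(-1413 - 62\right) + \left(\left(300 \cdot 373 + 689\right) - 395124\right) = 2 \left(-62\right) \left(-1475\right) + \left(\left(111900 + 689\right) - 395124\right) = 182900 + \left(112589 - 395124\right) = 182900 - 282535 = -99635$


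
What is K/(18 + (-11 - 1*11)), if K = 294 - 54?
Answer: -60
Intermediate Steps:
K = 240
K/(18 + (-11 - 1*11)) = 240/(18 + (-11 - 1*11)) = 240/(18 + (-11 - 11)) = 240/(18 - 22) = 240/(-4) = 240*(-1/4) = -60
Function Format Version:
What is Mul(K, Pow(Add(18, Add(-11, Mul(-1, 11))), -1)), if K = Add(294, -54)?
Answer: -60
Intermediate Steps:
K = 240
Mul(K, Pow(Add(18, Add(-11, Mul(-1, 11))), -1)) = Mul(240, Pow(Add(18, Add(-11, Mul(-1, 11))), -1)) = Mul(240, Pow(Add(18, Add(-11, -11)), -1)) = Mul(240, Pow(Add(18, -22), -1)) = Mul(240, Pow(-4, -1)) = Mul(240, Rational(-1, 4)) = -60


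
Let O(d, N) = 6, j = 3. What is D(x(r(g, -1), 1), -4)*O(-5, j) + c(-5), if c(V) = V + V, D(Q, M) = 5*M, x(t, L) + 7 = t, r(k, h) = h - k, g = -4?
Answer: -130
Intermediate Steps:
x(t, L) = -7 + t
c(V) = 2*V
D(x(r(g, -1), 1), -4)*O(-5, j) + c(-5) = (5*(-4))*6 + 2*(-5) = -20*6 - 10 = -120 - 10 = -130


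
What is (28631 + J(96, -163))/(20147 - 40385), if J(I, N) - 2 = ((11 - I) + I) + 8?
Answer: -14326/10119 ≈ -1.4158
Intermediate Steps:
J(I, N) = 21 (J(I, N) = 2 + (((11 - I) + I) + 8) = 2 + (11 + 8) = 2 + 19 = 21)
(28631 + J(96, -163))/(20147 - 40385) = (28631 + 21)/(20147 - 40385) = 28652/(-20238) = 28652*(-1/20238) = -14326/10119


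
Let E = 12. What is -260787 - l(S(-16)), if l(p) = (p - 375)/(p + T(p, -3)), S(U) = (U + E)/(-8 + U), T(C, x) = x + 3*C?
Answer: -3653267/14 ≈ -2.6095e+5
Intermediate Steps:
S(U) = (12 + U)/(-8 + U) (S(U) = (U + 12)/(-8 + U) = (12 + U)/(-8 + U))
l(p) = (-375 + p)/(-3 + 4*p) (l(p) = (p - 375)/(p + (-3 + 3*p)) = (-375 + p)/(-3 + 4*p))
-260787 - l(S(-16)) = -260787 - (-375 + (12 - 16)/(-8 - 16))/(-3 + 4*((12 - 16)/(-8 - 16))) = -260787 - (-375 - 4/(-24))/(-3 + 4*(-4/(-24))) = -260787 - (-375 - 1/24*(-4))/(-3 + 4*(-1/24*(-4))) = -260787 - (-375 + 1/6)/(-3 + 4*(1/6)) = -260787 - (-2249)/((-3 + 2/3)*6) = -260787 - (-2249)/((-7/3)*6) = -260787 - (-3)*(-2249)/(7*6) = -260787 - 1*2249/14 = -260787 - 2249/14 = -3653267/14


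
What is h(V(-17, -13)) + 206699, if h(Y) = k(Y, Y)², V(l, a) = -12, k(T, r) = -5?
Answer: 206724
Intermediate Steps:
h(Y) = 25 (h(Y) = (-5)² = 25)
h(V(-17, -13)) + 206699 = 25 + 206699 = 206724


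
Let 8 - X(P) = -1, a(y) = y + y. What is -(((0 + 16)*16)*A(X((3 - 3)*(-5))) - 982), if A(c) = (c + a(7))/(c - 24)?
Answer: 20618/15 ≈ 1374.5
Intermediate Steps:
a(y) = 2*y
X(P) = 9 (X(P) = 8 - 1*(-1) = 8 + 1 = 9)
A(c) = (14 + c)/(-24 + c) (A(c) = (c + 2*7)/(c - 24) = (c + 14)/(-24 + c) = (14 + c)/(-24 + c))
-(((0 + 16)*16)*A(X((3 - 3)*(-5))) - 982) = -(((0 + 16)*16)*((14 + 9)/(-24 + 9)) - 982) = -((16*16)*(23/(-15)) - 982) = -(256*(-1/15*23) - 982) = -(256*(-23/15) - 982) = -(-5888/15 - 982) = -1*(-20618/15) = 20618/15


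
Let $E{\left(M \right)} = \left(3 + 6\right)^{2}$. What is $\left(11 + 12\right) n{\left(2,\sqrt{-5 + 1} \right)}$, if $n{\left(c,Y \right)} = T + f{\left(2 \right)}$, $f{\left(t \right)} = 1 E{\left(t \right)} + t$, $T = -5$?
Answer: $1794$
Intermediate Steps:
$E{\left(M \right)} = 81$ ($E{\left(M \right)} = 9^{2} = 81$)
$f{\left(t \right)} = 81 + t$ ($f{\left(t \right)} = 1 \cdot 81 + t = 81 + t$)
$n{\left(c,Y \right)} = 78$ ($n{\left(c,Y \right)} = -5 + \left(81 + 2\right) = -5 + 83 = 78$)
$\left(11 + 12\right) n{\left(2,\sqrt{-5 + 1} \right)} = \left(11 + 12\right) 78 = 23 \cdot 78 = 1794$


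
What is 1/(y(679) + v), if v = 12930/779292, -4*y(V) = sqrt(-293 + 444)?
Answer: -1119582840/636798779531 - 16869333924*sqrt(151)/636798779531 ≈ -0.32728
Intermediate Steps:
y(V) = -sqrt(151)/4 (y(V) = -sqrt(-293 + 444)/4 = -sqrt(151)/4)
v = 2155/129882 (v = 12930*(1/779292) = 2155/129882 ≈ 0.016592)
1/(y(679) + v) = 1/(-sqrt(151)/4 + 2155/129882) = 1/(2155/129882 - sqrt(151)/4)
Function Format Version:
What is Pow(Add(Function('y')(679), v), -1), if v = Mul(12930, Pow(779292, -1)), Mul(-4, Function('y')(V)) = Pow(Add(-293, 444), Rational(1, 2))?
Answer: Add(Rational(-1119582840, 636798779531), Mul(Rational(-16869333924, 636798779531), Pow(151, Rational(1, 2)))) ≈ -0.32728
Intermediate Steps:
Function('y')(V) = Mul(Rational(-1, 4), Pow(151, Rational(1, 2))) (Function('y')(V) = Mul(Rational(-1, 4), Pow(Add(-293, 444), Rational(1, 2))) = Mul(Rational(-1, 4), Pow(151, Rational(1, 2))))
v = Rational(2155, 129882) (v = Mul(12930, Rational(1, 779292)) = Rational(2155, 129882) ≈ 0.016592)
Pow(Add(Function('y')(679), v), -1) = Pow(Add(Mul(Rational(-1, 4), Pow(151, Rational(1, 2))), Rational(2155, 129882)), -1) = Pow(Add(Rational(2155, 129882), Mul(Rational(-1, 4), Pow(151, Rational(1, 2)))), -1)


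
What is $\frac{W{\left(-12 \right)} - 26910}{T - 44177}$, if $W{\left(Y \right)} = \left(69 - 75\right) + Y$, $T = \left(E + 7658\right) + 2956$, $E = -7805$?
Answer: $\frac{3366}{5171} \approx 0.65094$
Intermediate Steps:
$T = 2809$ ($T = \left(-7805 + 7658\right) + 2956 = -147 + 2956 = 2809$)
$W{\left(Y \right)} = -6 + Y$
$\frac{W{\left(-12 \right)} - 26910}{T - 44177} = \frac{\left(-6 - 12\right) - 26910}{2809 - 44177} = \frac{-18 - 26910}{-41368} = \left(-18 - 26910\right) \left(- \frac{1}{41368}\right) = \left(-26928\right) \left(- \frac{1}{41368}\right) = \frac{3366}{5171}$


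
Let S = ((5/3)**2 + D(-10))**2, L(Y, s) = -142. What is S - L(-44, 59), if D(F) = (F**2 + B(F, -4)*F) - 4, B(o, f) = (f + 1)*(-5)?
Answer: 224023/81 ≈ 2765.7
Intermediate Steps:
B(o, f) = -5 - 5*f (B(o, f) = (1 + f)*(-5) = -5 - 5*f)
D(F) = -4 + F**2 + 15*F (D(F) = (F**2 + (-5 - 5*(-4))*F) - 4 = (F**2 + (-5 + 20)*F) - 4 = (F**2 + 15*F) - 4 = -4 + F**2 + 15*F)
S = 212521/81 (S = ((5/3)**2 + (-4 + (-10)**2 + 15*(-10)))**2 = ((5*(1/3))**2 + (-4 + 100 - 150))**2 = ((5/3)**2 - 54)**2 = (25/9 - 54)**2 = (-461/9)**2 = 212521/81 ≈ 2623.7)
S - L(-44, 59) = 212521/81 - 1*(-142) = 212521/81 + 142 = 224023/81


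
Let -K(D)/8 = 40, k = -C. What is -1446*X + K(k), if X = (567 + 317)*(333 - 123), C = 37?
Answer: -268435760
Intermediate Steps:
k = -37 (k = -1*37 = -37)
K(D) = -320 (K(D) = -8*40 = -320)
X = 185640 (X = 884*210 = 185640)
-1446*X + K(k) = -1446*185640 - 320 = -268435440 - 320 = -268435760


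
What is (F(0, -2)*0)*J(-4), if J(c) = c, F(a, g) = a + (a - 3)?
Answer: 0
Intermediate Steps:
F(a, g) = -3 + 2*a (F(a, g) = a + (-3 + a) = -3 + 2*a)
(F(0, -2)*0)*J(-4) = ((-3 + 2*0)*0)*(-4) = ((-3 + 0)*0)*(-4) = -3*0*(-4) = 0*(-4) = 0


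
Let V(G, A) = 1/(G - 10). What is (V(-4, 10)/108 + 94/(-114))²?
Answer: 562021849/825297984 ≈ 0.68099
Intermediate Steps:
V(G, A) = 1/(-10 + G)
(V(-4, 10)/108 + 94/(-114))² = (1/(-10 - 4*108) + 94/(-114))² = ((1/108)/(-14) + 94*(-1/114))² = (-1/14*1/108 - 47/57)² = (-1/1512 - 47/57)² = (-23707/28728)² = 562021849/825297984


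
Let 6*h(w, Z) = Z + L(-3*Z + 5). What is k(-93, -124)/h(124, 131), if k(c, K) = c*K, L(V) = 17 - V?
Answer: 8649/67 ≈ 129.09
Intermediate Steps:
h(w, Z) = 2 + 2*Z/3 (h(w, Z) = (Z + (17 - (-3*Z + 5)))/6 = (Z + (17 - (5 - 3*Z)))/6 = (Z + (17 + (-5 + 3*Z)))/6 = (Z + (12 + 3*Z))/6 = (12 + 4*Z)/6 = 2 + 2*Z/3)
k(c, K) = K*c
k(-93, -124)/h(124, 131) = (-124*(-93))/(2 + (2/3)*131) = 11532/(2 + 262/3) = 11532/(268/3) = 11532*(3/268) = 8649/67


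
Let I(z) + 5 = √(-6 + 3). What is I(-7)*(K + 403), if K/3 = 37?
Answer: -2570 + 514*I*√3 ≈ -2570.0 + 890.27*I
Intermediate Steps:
K = 111 (K = 3*37 = 111)
I(z) = -5 + I*√3 (I(z) = -5 + √(-6 + 3) = -5 + √(-3) = -5 + I*√3)
I(-7)*(K + 403) = (-5 + I*√3)*(111 + 403) = (-5 + I*√3)*514 = -2570 + 514*I*√3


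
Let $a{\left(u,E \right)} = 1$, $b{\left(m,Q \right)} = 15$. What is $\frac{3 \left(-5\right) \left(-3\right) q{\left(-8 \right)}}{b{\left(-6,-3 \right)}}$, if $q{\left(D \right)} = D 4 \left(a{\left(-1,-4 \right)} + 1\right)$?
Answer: $-192$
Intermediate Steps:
$q{\left(D \right)} = 8 D$ ($q{\left(D \right)} = D 4 \left(1 + 1\right) = 4 D 2 = 8 D$)
$\frac{3 \left(-5\right) \left(-3\right) q{\left(-8 \right)}}{b{\left(-6,-3 \right)}} = \frac{3 \left(-5\right) \left(-3\right) 8 \left(-8\right)}{15} = \left(-15\right) \left(-3\right) \left(-64\right) \frac{1}{15} = 45 \left(-64\right) \frac{1}{15} = \left(-2880\right) \frac{1}{15} = -192$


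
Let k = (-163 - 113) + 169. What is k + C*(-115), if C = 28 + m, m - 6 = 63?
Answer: -11262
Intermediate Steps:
m = 69 (m = 6 + 63 = 69)
k = -107 (k = -276 + 169 = -107)
C = 97 (C = 28 + 69 = 97)
k + C*(-115) = -107 + 97*(-115) = -107 - 11155 = -11262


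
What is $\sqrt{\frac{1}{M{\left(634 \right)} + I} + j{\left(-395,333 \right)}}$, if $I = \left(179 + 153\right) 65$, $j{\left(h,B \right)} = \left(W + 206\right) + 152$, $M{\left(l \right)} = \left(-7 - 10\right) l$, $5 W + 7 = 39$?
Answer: $\frac{\sqrt{1062984258490}}{54010} \approx 19.089$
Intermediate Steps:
$W = \frac{32}{5}$ ($W = - \frac{7}{5} + \frac{1}{5} \cdot 39 = - \frac{7}{5} + \frac{39}{5} = \frac{32}{5} \approx 6.4$)
$M{\left(l \right)} = - 17 l$
$j{\left(h,B \right)} = \frac{1822}{5}$ ($j{\left(h,B \right)} = \left(\frac{32}{5} + 206\right) + 152 = \frac{1062}{5} + 152 = \frac{1822}{5}$)
$I = 21580$ ($I = 332 \cdot 65 = 21580$)
$\sqrt{\frac{1}{M{\left(634 \right)} + I} + j{\left(-395,333 \right)}} = \sqrt{\frac{1}{\left(-17\right) 634 + 21580} + \frac{1822}{5}} = \sqrt{\frac{1}{-10778 + 21580} + \frac{1822}{5}} = \sqrt{\frac{1}{10802} + \frac{1822}{5}} = \sqrt{\frac{19681249}{54010}} = \frac{\sqrt{1062984258490}}{54010}$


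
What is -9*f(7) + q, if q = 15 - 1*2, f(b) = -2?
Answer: 31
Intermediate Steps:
q = 13 (q = 15 - 2 = 13)
-9*f(7) + q = -9*(-2) + 13 = 18 + 13 = 31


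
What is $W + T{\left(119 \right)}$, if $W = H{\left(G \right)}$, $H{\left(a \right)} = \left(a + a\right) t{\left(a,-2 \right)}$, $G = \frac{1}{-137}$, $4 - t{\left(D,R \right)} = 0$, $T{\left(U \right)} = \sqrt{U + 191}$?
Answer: $- \frac{8}{137} + \sqrt{310} \approx 17.548$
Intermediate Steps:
$T{\left(U \right)} = \sqrt{191 + U}$
$t{\left(D,R \right)} = 4$ ($t{\left(D,R \right)} = 4 - 0 = 4 + 0 = 4$)
$G = - \frac{1}{137} \approx -0.0072993$
$H{\left(a \right)} = 8 a$ ($H{\left(a \right)} = \left(a + a\right) 4 = 2 a 4 = 8 a$)
$W = - \frac{8}{137}$ ($W = 8 \left(- \frac{1}{137}\right) = - \frac{8}{137} \approx -0.058394$)
$W + T{\left(119 \right)} = - \frac{8}{137} + \sqrt{191 + 119} = - \frac{8}{137} + \sqrt{310}$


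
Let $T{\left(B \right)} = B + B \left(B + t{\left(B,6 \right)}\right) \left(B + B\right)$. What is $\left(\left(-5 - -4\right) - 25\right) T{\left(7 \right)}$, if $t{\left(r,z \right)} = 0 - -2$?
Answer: $-23114$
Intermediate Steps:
$t{\left(r,z \right)} = 2$ ($t{\left(r,z \right)} = 0 + 2 = 2$)
$T{\left(B \right)} = B + 2 B^{2} \left(2 + B\right)$ ($T{\left(B \right)} = B + B \left(B + 2\right) \left(B + B\right) = B + B \left(2 + B\right) 2 B = B + B 2 B \left(2 + B\right) = B + 2 B^{2} \left(2 + B\right)$)
$\left(\left(-5 - -4\right) - 25\right) T{\left(7 \right)} = \left(\left(-5 - -4\right) - 25\right) 7 \left(1 + 2 \cdot 7^{2} + 4 \cdot 7\right) = \left(\left(-5 + 4\right) - 25\right) 7 \left(1 + 2 \cdot 49 + 28\right) = \left(-1 - 25\right) 7 \left(1 + 98 + 28\right) = - 26 \cdot 7 \cdot 127 = \left(-26\right) 889 = -23114$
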